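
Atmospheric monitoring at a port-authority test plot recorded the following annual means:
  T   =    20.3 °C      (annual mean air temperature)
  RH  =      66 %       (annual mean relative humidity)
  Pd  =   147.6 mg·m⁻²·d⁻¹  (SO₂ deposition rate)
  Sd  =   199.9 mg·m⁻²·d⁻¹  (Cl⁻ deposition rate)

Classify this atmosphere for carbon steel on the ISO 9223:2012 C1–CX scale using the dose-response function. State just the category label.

C5

carbon steel: T>10 °C ⇒ hinge -0.054·(20.3−10) = -0.5562
  Pd branch = 1.77·Pd^0.52·e^(0.02·RH+f) = 51 μm/a
  Cl⁻ term: 0.102·199.9^0.62·exp(0.033·66+0.04·20.3) = 54.16
  sum: 51 + 54.16 → r_corr = 105.2 μm/a
ISO 9223 Table 2 (carbon steel): 80 < 105 ≤ 200 μm/a ⇒ C5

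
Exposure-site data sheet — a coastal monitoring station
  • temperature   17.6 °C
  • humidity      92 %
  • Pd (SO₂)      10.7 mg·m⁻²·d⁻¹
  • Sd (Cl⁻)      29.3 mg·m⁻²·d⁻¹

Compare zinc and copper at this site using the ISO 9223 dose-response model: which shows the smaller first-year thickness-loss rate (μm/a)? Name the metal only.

zinc: T>10 °C ⇒ hinge -0.071·(17.6−10) = -0.5396
  SO₂ term: 0.0129·10.7^0.44·exp(0.046·92-0.5396) = 1.469
  Sd branch = 0.0175·Sd^0.57·e^(0.008·RH+0.085·T) = 1.118 μm/a
  sum: 1.469 + 1.118 → r_corr = 2.587 μm/a
copper: f(T) = -0.080·(T−10) [T>10 °C] = -0.6080
  SO₂ term: 0.0053·10.7^0.26·exp(0.059·92-0.6080) = 1.217
  Sd branch = 0.01025·Sd^0.27·e^(0.036·RH+0.049·T) = 1.658 μm/a
  sum: 1.217 + 1.658 → r_corr = 2.875 μm/a
Ordering by μm/a: copper (2.88) > zinc (2.59)

zinc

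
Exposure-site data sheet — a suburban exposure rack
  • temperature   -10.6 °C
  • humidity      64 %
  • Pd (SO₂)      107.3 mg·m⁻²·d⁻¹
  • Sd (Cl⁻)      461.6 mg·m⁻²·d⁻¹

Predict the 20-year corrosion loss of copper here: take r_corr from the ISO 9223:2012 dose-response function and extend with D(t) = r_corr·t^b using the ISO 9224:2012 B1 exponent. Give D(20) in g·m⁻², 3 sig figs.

D(20) = 25.0 g·m⁻²

copper: T≤10 °C ⇒ hinge +0.126·(-10.6−10) = -2.5956
  sulphur-dioxide contribution → 0.05819 μm/a
  chloride contribution → 0.32 μm/a
  total first-year rate 0.3782 μm/a
Power-law: D(20) = r_corr · 20^0.667
  D(20) = 0.3782 × 20^0.667 = 0.3782 × 7.375 = 2.789 μm
  Mass loss = 2.789 μm × 8.96 g/cm³ = 24.99 g·m⁻²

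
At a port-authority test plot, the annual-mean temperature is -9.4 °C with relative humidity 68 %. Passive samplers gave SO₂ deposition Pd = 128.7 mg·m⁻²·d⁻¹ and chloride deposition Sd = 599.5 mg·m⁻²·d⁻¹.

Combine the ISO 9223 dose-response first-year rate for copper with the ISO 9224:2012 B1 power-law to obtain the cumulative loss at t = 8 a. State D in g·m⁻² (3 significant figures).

copper: T≤10 °C ⇒ hinge +0.126·(-9.4−10) = -2.4444
  SO₂ term: 0.0053·128.7^0.26·exp(0.059·68-2.4444) = 0.08986
  Cl⁻ term: 0.01025·599.5^0.27·exp(0.036·68+0.049·-9.4) = 0.4206
  r_corr = 0.08986 + 0.4206 = 0.5104 μm/a
Power-law: D(8) = r_corr · 8^0.667
  D(8) = 0.5104 × 8^0.667 = 0.5104 × 4.003 = 2.043 μm
  Mass loss = 2.043 μm × 8.96 g/cm³ = 18.31 g·m⁻²

D(8) = 18.3 g·m⁻²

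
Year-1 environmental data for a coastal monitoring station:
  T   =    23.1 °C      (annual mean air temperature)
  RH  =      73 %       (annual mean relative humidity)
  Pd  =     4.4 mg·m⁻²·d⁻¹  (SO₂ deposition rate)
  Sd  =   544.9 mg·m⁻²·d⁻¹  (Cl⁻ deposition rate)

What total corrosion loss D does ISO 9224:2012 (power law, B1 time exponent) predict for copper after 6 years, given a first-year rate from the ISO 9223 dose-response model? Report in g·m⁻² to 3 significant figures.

D(6) = 77.4 g·m⁻²

copper: T>10 °C ⇒ hinge -0.080·(23.1−10) = -1.0480
  sulphur-dioxide contribution → 0.2027 μm/a
  chloride contribution → 2.412 μm/a
  ⇒ r_corr(copper) = 2.615 μm/a
Power-law: D(6) = r_corr · 6^0.667
  D(6) = 2.615 × 6^0.667 = 2.615 × 3.304 = 8.64 μm
  Mass loss = 8.64 μm × 8.96 g/cm³ = 77.41 g·m⁻²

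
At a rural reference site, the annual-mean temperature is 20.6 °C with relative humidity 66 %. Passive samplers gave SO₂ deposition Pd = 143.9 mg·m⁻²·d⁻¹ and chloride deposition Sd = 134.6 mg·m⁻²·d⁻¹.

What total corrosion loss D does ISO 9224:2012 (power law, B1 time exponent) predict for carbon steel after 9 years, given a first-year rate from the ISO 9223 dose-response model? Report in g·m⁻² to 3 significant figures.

carbon steel: temperature factor f = -0.054·(10.6) = -0.5724
  SO₂ term: 1.77·143.9^0.52·exp(0.02·66-0.5724) = 49.53
  Cl⁻ term: 0.102·134.6^0.62·exp(0.033·66+0.04·20.6) = 42.89
  sum: 49.53 + 42.89 → r_corr = 92.42 μm/a
Power-law: D(9) = r_corr · 9^0.523
  D(9) = 92.42 × 9^0.523 = 92.42 × 3.156 = 291.6 μm
  Mass loss = 291.6 μm × 7.85 g/cm³ = 2289 g·m⁻²

D(9) = 2.29e+03 g·m⁻²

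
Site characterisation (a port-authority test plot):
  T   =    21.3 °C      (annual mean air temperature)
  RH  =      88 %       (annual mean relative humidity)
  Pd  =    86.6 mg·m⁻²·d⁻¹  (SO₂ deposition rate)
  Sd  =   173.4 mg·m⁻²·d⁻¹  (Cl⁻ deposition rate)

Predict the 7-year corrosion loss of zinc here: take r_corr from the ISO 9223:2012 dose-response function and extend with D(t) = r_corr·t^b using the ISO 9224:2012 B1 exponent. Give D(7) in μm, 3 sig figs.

D(7) = 31.4 μm

zinc: temperature factor f = -0.071·(11.3) = -0.8023
  sulphur-dioxide contribution → 2.359 μm/a
  chloride contribution → 4.086 μm/a
  ⇒ r_corr(zinc) = 6.445 μm/a
ISO 9224: D(t) = r_corr · t^b with b = 0.813 (zinc, B1)
  D(7) = 6.445 × 7^0.813 = 6.445 × 4.865 = 31.35 μm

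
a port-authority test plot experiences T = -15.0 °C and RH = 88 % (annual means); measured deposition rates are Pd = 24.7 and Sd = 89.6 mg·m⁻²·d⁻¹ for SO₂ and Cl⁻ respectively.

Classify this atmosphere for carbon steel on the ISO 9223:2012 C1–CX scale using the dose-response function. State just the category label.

C2

carbon steel: f(T) = +0.150·(T−10) [T≤10 °C] = -3.7500
  Pd branch = 1.77·Pd^0.52·e^(0.02·RH+f) = 1.282 μm/a
  Sd branch = 0.102·Sd^0.62·e^(0.033·RH+0.04·T) = 16.58 μm/a
  sum: 1.282 + 16.58 → r_corr = 17.86 μm/a
ISO 9223 Table 2 (carbon steel): 1.3 < 17.9 ≤ 25 μm/a ⇒ C2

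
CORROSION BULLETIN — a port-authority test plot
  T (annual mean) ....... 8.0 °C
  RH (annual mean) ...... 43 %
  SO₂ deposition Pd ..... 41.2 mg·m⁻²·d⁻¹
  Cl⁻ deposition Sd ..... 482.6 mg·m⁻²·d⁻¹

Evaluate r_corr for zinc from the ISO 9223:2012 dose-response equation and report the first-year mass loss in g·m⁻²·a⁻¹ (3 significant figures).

r_corr = 14.9 g·m⁻²·a⁻¹

zinc: T≤10 °C ⇒ hinge +0.038·(8.0−10) = -0.0760
  SO₂ term: 0.0129·41.2^0.44·exp(0.046·43-0.0760) = 0.4438
  Sd branch = 0.0175·Sd^0.57·e^(0.008·RH+0.085·T) = 1.65 μm/a
  sum: 0.4438 + 1.65 → r_corr = 2.093 μm/a
Convert to mass loss: 2.093 μm/a × 7.14 g/cm³ = 14.95 g·m⁻²·a⁻¹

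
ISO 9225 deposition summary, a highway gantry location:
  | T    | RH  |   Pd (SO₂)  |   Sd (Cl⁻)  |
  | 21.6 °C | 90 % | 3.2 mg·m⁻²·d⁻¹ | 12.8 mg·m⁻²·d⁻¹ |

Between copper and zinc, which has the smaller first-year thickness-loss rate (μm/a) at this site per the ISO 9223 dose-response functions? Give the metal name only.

copper: T>10 °C ⇒ hinge -0.080·(21.6−10) = -0.9280
  SO₂ term: 0.0053·3.2^0.26·exp(0.059·90-0.9280) = 0.5737
  Cl⁻ term: 0.01025·12.8^0.27·exp(0.036·90+0.049·21.6) = 1.501
  r_corr = 0.5737 + 1.501 = 2.075 μm/a
zinc: f(T) = -0.071·(T−10) [T>10 °C] = -0.8236
  Pd branch = 0.0129·Pd^0.44·e^(0.046·RH+f) = 0.5931 μm/a
  Sd branch = 0.0175·Sd^0.57·e^(0.008·RH+0.085·T) = 0.9643 μm/a
  r_corr = 0.5931 + 0.9643 = 1.557 μm/a
Ordering by μm/a: copper (2.07) > zinc (1.56)

zinc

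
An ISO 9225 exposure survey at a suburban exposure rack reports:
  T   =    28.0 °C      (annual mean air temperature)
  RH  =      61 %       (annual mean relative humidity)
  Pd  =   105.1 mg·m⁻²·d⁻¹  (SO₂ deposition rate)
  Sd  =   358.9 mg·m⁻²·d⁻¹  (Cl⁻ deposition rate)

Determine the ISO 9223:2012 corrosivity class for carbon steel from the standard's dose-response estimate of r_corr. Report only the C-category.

C5

carbon steel: temperature factor f = -0.054·(18.0) = -0.9720
  SO₂ term: 1.77·105.1^0.52·exp(0.02·61-0.9720) = 25.52
  Sd branch = 0.102·Sd^0.62·e^(0.033·RH+0.04·T) = 89.81 μm/a
  sum: 25.52 + 89.81 → r_corr = 115.3 μm/a
Category bounds: 80…200 μm/a bracket r_corr ⇒ C5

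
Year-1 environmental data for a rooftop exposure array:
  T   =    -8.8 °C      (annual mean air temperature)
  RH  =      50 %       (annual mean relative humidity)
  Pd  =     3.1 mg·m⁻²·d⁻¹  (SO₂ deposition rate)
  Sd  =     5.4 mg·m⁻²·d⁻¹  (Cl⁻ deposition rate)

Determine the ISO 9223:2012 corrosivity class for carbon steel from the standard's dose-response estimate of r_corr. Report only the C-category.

C2

carbon steel: T≤10 °C ⇒ hinge +0.150·(-8.8−10) = -2.8200
  Pd branch = 1.77·Pd^0.52·e^(0.02·RH+f) = 0.5165 μm/a
  Sd branch = 0.102·Sd^0.62·e^(0.033·RH+0.04·T) = 1.063 μm/a
  r_corr = 0.5165 + 1.063 = 1.579 μm/a
1.58 μm/a falls in (1.3, 25] for carbon steel → category C2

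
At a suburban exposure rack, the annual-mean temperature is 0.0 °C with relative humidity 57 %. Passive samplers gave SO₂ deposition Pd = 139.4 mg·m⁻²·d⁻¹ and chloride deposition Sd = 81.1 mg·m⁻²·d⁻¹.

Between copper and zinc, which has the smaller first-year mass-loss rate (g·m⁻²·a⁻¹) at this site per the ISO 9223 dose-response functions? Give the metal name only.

copper

copper: temperature factor f = +0.126·(-10.0) = -1.2600
  Pd branch = 0.0053·Pd^0.26·e^(0.059·RH+f) = 0.1567 μm/a
  Cl⁻ term: 0.01025·81.1^0.27·exp(0.036·57+0.049·0.0) = 0.2614
  r_corr = 0.1567 + 0.2614 = 0.4181 μm/a
  mass loss = 0.4181 μm/a × 8.96 g/cm³ = 3.746 g·m⁻²·a⁻¹
zinc: temperature factor f = +0.038·(-10.0) = -0.3800
  Pd branch = 0.0129·Pd^0.44·e^(0.046·RH+f) = 1.066 μm/a
  Cl⁻ term: 0.0175·81.1^0.57·exp(0.008·57+0.085·0.0) = 0.3382
  sum: 1.066 + 0.3382 → r_corr = 1.404 μm/a
  mass loss = 1.404 μm/a × 7.14 g/cm³ = 10.03 g·m⁻²·a⁻¹
Ordering by g·m⁻²·a⁻¹: zinc (10) > copper (3.75)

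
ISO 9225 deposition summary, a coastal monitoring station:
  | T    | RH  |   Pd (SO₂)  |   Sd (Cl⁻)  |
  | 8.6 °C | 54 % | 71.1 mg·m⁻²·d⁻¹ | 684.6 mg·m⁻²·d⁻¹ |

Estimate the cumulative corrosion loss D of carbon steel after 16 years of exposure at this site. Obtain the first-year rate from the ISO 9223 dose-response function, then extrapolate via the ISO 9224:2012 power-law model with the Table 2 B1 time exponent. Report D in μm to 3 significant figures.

D(16) = 374 μm

carbon steel: T≤10 °C ⇒ hinge +0.150·(8.6−10) = -0.2100
  SO₂ term: 1.77·71.1^0.52·exp(0.02·54-0.2100) = 38.8
  Cl⁻ term: 0.102·684.6^0.62·exp(0.033·54+0.04·8.6) = 48.96
  r_corr = 38.8 + 48.96 = 87.76 μm/a
Power-law: D(16) = r_corr · 16^0.523
  D(16) = 87.76 × 16^0.523 = 87.76 × 4.263 = 374.2 μm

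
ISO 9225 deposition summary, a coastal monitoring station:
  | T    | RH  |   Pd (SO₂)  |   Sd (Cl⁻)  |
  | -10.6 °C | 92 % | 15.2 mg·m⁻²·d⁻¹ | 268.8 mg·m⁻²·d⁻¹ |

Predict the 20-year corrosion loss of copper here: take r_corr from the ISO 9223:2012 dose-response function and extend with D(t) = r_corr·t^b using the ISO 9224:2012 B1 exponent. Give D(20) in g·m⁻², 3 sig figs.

D(20) = 62.1 g·m⁻²

copper: T≤10 °C ⇒ hinge +0.126·(-10.6−10) = -2.5956
  Pd branch = 0.0053·Pd^0.26·e^(0.059·RH+f) = 0.1827 μm/a
  Sd branch = 0.01025·Sd^0.27·e^(0.036·RH+0.049·T) = 0.7577 μm/a
  r_corr = 0.1827 + 0.7577 = 0.9403 μm/a
Power-law: D(20) = r_corr · 20^0.667
  D(20) = 0.9403 × 20^0.667 = 0.9403 × 7.375 = 6.935 μm
  Mass loss = 6.935 μm × 8.96 g/cm³ = 62.14 g·m⁻²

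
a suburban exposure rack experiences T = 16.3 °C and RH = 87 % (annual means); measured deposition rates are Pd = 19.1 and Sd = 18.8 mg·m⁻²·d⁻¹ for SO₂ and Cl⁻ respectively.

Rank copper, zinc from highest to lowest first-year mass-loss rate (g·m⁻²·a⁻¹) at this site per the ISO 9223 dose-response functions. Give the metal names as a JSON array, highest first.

["copper", "zinc"]

copper: f(T) = -0.080·(T−10) [T>10 °C] = -0.5040
  SO₂ term: 0.0053·19.1^0.26·exp(0.059·87-0.5040) = 1.169
  Sd branch = 0.01025·Sd^0.27·e^(0.036·RH+0.049·T) = 1.153 μm/a
  sum: 1.169 + 1.153 → r_corr = 2.322 μm/a
  mass loss = 2.322 μm/a × 8.96 g/cm³ = 20.8 g·m⁻²·a⁻¹
zinc: f(T) = -0.071·(T−10) [T>10 °C] = -0.4473
  Pd branch = 0.0129·Pd^0.44·e^(0.046·RH+f) = 1.652 μm/a
  Cl⁻ term: 0.0175·18.8^0.57·exp(0.008·87+0.085·16.3) = 0.747
  r_corr = 1.652 + 0.747 = 2.399 μm/a
  mass loss = 2.399 μm/a × 7.14 g/cm³ = 17.13 g·m⁻²·a⁻¹
Ordering by g·m⁻²·a⁻¹: copper (20.8) > zinc (17.1)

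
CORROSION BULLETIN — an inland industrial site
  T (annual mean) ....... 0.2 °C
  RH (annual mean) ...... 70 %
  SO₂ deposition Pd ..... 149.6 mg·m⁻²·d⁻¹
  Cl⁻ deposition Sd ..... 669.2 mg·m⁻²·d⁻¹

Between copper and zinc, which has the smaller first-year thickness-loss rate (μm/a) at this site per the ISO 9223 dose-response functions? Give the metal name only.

copper: f(T) = +0.126·(T−10) [T≤10 °C] = -1.2348
  Pd branch = 0.0053·Pd^0.26·e^(0.059·RH+f) = 0.3525 μm/a
  Cl⁻ term: 0.01025·669.2^0.27·exp(0.036·70+0.049·0.2) = 0.7453
  r_corr = 0.3525 + 0.7453 = 1.098 μm/a
zinc: f(T) = +0.038·(T−10) [T≤10 °C] = -0.3724
  Pd branch = 0.0129·Pd^0.44·e^(0.046·RH+f) = 2.015 μm/a
  Cl⁻ term: 0.0175·669.2^0.57·exp(0.008·70+0.085·0.2) = 1.271
  r_corr = 2.015 + 1.271 = 3.286 μm/a
Ordering by μm/a: zinc (3.29) > copper (1.1)

copper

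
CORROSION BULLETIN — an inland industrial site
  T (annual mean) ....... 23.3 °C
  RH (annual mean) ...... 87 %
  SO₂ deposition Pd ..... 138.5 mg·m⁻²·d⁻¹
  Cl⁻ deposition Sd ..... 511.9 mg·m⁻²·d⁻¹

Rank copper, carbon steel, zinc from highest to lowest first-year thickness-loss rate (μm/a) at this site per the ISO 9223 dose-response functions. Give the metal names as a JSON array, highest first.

copper: temperature factor f = -0.080·(13.3) = -1.0640
  sulphur-dioxide contribution → 1.117 μm/a
  chloride contribution → 3.965 μm/a
  total first-year rate 5.082 μm/a
carbon steel: f(T) = -0.054·(T−10) [T>10 °C] = -0.7182
  sulphur-dioxide contribution → 63.87 μm/a
  chloride contribution → 218.7 μm/a
  ⇒ r_corr(carbon steel) = 282.6 μm/a
zinc: f(T) = -0.071·(T−10) [T>10 °C] = -0.9443
  sulphur-dioxide contribution → 2.403 μm/a
  chloride contribution → 8.906 μm/a
  total first-year rate 11.31 μm/a
Ordering by μm/a: carbon steel (283) > zinc (11.3) > copper (5.08)

["carbon steel", "zinc", "copper"]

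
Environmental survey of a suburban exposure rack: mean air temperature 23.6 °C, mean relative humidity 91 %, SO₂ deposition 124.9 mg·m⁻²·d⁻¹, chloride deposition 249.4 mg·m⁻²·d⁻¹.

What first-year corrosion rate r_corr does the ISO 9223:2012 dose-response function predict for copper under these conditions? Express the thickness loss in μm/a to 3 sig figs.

r_corr = 5.17 μm/a

copper: T>10 °C ⇒ hinge -0.080·(23.6−10) = -1.0880
  sulphur-dioxide contribution → 1.345 μm/a
  chloride contribution → 3.827 μm/a
  ⇒ r_corr(copper) = 5.172 μm/a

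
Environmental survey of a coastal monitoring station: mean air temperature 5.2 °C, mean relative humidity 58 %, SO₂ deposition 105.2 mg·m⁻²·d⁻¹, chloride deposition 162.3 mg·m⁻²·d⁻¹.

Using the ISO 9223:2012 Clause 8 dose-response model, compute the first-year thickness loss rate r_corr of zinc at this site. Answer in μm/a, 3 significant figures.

zinc: T≤10 °C ⇒ hinge +0.038·(5.2−10) = -0.1824
  SO₂ term: 0.0129·105.2^0.44·exp(0.046·58-0.1824) = 1.202
  Cl⁻ term: 0.0175·162.3^0.57·exp(0.008·58+0.085·5.2) = 0.7878
  sum: 1.202 + 0.7878 → r_corr = 1.989 μm/a

r_corr = 1.99 μm/a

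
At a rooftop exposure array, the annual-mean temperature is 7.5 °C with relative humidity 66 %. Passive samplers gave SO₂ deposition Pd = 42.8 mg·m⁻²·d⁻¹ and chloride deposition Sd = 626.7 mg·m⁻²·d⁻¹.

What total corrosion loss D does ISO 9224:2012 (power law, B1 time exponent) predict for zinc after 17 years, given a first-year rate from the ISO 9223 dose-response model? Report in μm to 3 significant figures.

D(17) = 34.8 μm

zinc: T≤10 °C ⇒ hinge +0.038·(7.5−10) = -0.0950
  SO₂ term: 0.0129·42.8^0.44·exp(0.046·66-0.0950) = 1.276
  Cl⁻ term: 0.0175·626.7^0.57·exp(0.008·66+0.085·7.5) = 2.206
  sum: 1.276 + 2.206 → r_corr = 3.481 μm/a
Power-law: D(17) = r_corr · 17^0.813
  D(17) = 3.481 × 17^0.813 = 3.481 × 10.01 = 34.84 μm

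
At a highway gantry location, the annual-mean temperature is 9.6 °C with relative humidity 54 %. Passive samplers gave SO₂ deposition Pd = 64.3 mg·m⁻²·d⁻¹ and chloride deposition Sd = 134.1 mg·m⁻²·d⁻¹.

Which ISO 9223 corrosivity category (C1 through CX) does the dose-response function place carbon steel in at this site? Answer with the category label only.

C4

carbon steel: temperature factor f = +0.150·(-0.4) = -0.0600
  SO₂ term: 1.77·64.3^0.52·exp(0.02·54-0.0600) = 42.78
  Cl⁻ term: 0.102·134.1^0.62·exp(0.033·54+0.04·9.6) = 18.55
  sum: 42.78 + 18.55 → r_corr = 61.33 μm/a
Category bounds: 50…80 μm/a bracket r_corr ⇒ C4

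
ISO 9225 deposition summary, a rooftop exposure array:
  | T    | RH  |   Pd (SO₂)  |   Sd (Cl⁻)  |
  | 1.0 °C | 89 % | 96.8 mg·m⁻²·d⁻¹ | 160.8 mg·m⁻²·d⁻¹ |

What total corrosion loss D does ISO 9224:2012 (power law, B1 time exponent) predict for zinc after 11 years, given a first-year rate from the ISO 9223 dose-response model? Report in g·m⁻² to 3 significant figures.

zinc: temperature factor f = +0.038·(-9.0) = -0.3420
  SO₂ term: 0.0129·96.8^0.44·exp(0.046·89-0.3420) = 4.11
  Sd branch = 0.0175·Sd^0.57·e^(0.008·RH+0.085·T) = 0.7027 μm/a
  r_corr = 4.11 + 0.7027 = 4.813 μm/a
Long-term exponent b (ISO 9224 Table 2, B1) = 0.813
  D(11) = 4.813 × 11^0.813 = 4.813 × 7.025 = 33.81 μm
  Mass loss = 33.81 μm × 7.14 g/cm³ = 241.4 g·m⁻²

D(11) = 241 g·m⁻²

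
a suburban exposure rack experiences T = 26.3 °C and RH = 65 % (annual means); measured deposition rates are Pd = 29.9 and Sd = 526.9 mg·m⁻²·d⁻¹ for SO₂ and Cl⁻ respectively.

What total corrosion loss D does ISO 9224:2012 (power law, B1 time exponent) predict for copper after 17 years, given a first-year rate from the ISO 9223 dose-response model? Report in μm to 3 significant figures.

copper: temperature factor f = -0.080·(16.3) = -1.3040
  sulphur-dioxide contribution → 0.1611 μm/a
  chloride contribution → 2.097 μm/a
  total first-year rate 2.258 μm/a
Power-law: D(17) = r_corr · 17^0.667
  D(17) = 2.258 × 17^0.667 = 2.258 × 6.618 = 14.94 μm

D(17) = 14.9 μm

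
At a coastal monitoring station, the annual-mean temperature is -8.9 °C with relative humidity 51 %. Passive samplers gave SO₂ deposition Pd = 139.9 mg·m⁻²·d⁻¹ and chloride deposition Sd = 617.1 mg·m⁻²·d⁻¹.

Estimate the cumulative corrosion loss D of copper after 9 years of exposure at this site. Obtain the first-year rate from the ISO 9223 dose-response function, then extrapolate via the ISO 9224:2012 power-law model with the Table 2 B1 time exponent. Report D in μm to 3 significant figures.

copper: temperature factor f = +0.126·(-18.9) = -2.3814
  Pd branch = 0.0053·Pd^0.26·e^(0.059·RH+f) = 0.03587 μm/a
  Sd branch = 0.01025·Sd^0.27·e^(0.036·RH+0.049·T) = 0.2356 μm/a
  sum: 0.03587 + 0.2356 → r_corr = 0.2714 μm/a
Long-term exponent b (ISO 9224 Table 2, B1) = 0.667
  D(9) = 0.2714 × 9^0.667 = 0.2714 × 4.33 = 1.175 μm

D(9) = 1.18 μm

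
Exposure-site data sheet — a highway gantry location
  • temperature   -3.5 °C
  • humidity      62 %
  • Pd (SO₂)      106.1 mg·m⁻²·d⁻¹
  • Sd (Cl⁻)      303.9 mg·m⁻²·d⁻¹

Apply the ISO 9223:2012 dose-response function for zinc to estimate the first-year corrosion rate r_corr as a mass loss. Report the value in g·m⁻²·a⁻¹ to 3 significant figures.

r_corr = 11.4 g·m⁻²·a⁻¹

zinc: temperature factor f = +0.038·(-13.5) = -0.5130
  Pd branch = 0.0129·Pd^0.44·e^(0.046·RH+f) = 1.042 μm/a
  Cl⁻ term: 0.0175·303.9^0.57·exp(0.008·62+0.085·-3.5) = 0.5551
  r_corr = 1.042 + 0.5551 = 1.597 μm/a
Convert to mass loss: 1.597 μm/a × 7.14 g/cm³ = 11.4 g·m⁻²·a⁻¹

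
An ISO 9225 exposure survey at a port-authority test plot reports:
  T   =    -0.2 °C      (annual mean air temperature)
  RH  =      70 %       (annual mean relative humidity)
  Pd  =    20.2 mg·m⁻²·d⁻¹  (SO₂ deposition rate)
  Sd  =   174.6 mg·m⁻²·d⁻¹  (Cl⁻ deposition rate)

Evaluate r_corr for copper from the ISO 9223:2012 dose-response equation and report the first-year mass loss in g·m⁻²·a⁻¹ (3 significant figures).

copper: T≤10 °C ⇒ hinge +0.126·(-0.2−10) = -1.2852
  sulphur-dioxide contribution → 0.1991 μm/a
  chloride contribution → 0.5084 μm/a
  total first-year rate 0.7076 μm/a
Convert to mass loss: 0.7076 μm/a × 8.96 g/cm³ = 6.34 g·m⁻²·a⁻¹

r_corr = 6.34 g·m⁻²·a⁻¹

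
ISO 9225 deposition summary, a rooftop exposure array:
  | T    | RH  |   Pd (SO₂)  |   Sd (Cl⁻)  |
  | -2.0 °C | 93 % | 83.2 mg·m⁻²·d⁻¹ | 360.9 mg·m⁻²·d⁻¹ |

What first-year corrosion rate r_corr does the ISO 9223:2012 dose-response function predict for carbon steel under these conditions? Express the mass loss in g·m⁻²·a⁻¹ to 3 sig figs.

carbon steel: T≤10 °C ⇒ hinge +0.150·(-2.0−10) = -1.8000
  Pd branch = 1.77·Pd^0.52·e^(0.02·RH+f) = 18.73 μm/a
  Sd branch = 0.102·Sd^0.62·e^(0.033·RH+0.04·T) = 78.03 μm/a
  r_corr = 18.73 + 78.03 = 96.76 μm/a
Convert to mass loss: 96.76 μm/a × 7.85 g/cm³ = 759.6 g·m⁻²·a⁻¹

r_corr = 760 g·m⁻²·a⁻¹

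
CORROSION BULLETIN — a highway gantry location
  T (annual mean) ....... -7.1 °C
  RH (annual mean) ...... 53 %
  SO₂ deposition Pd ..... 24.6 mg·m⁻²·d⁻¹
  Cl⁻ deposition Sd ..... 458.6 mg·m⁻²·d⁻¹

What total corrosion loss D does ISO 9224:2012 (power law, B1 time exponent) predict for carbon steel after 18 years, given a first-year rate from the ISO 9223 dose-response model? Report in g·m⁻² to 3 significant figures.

D(18) = 776 g·m⁻²

carbon steel: f(T) = +0.150·(T−10) [T≤10 °C] = -2.5650
  sulphur-dioxide contribution → 2.078 μm/a
  chloride contribution → 19.72 μm/a
  total first-year rate 21.8 μm/a
ISO 9224: D(t) = r_corr · t^b with b = 0.523 (carbon steel, B1)
  D(18) = 21.8 × 18^0.523 = 21.8 × 4.534 = 98.84 μm
  Mass loss = 98.84 μm × 7.85 g/cm³ = 775.9 g·m⁻²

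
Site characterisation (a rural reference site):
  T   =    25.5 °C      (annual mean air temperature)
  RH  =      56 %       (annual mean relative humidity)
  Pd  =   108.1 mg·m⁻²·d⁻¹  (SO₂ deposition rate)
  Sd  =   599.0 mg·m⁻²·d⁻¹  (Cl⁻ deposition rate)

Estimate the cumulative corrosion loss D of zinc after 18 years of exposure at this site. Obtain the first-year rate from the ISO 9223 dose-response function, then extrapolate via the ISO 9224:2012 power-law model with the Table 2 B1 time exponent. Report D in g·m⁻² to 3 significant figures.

D(18) = 719 g·m⁻²

zinc: f(T) = -0.071·(T−10) [T>10 °C] = -1.1005
  sulphur-dioxide contribution → 0.4429 μm/a
  chloride contribution → 9.164 μm/a
  total first-year rate 9.607 μm/a
ISO 9224: D(t) = r_corr · t^b with b = 0.813 (zinc, B1)
  D(18) = 9.607 × 18^0.813 = 9.607 × 10.48 = 100.7 μm
  Mass loss = 100.7 μm × 7.14 g/cm³ = 719.1 g·m⁻²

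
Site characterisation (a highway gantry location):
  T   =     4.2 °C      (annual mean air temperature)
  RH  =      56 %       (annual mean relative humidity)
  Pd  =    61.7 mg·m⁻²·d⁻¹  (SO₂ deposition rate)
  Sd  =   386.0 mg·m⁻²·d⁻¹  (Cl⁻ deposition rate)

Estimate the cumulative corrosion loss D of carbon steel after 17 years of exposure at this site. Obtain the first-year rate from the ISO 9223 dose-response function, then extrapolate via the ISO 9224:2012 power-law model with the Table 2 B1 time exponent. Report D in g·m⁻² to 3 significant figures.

carbon steel: f(T) = +0.150·(T−10) [T≤10 °C] = -0.8700
  Pd branch = 1.77·Pd^0.52·e^(0.02·RH+f) = 19.39 μm/a
  Cl⁻ term: 0.102·386.0^0.62·exp(0.033·56+0.04·4.2) = 30.75
  sum: 19.39 + 30.75 → r_corr = 50.13 μm/a
Long-term exponent b (ISO 9224 Table 2, B1) = 0.523
  D(17) = 50.13 × 17^0.523 = 50.13 × 4.401 = 220.6 μm
  Mass loss = 220.6 μm × 7.85 g/cm³ = 1732 g·m⁻²

D(17) = 1.73e+03 g·m⁻²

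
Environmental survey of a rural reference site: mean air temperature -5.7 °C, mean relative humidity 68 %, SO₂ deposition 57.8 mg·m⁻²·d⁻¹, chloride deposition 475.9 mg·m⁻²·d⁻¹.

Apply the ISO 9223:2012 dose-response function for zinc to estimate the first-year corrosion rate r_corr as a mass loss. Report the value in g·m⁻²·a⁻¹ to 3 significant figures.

zinc: T≤10 °C ⇒ hinge +0.038·(-5.7−10) = -0.5966
  Pd branch = 0.0129·Pd^0.44·e^(0.046·RH+f) = 0.9665 μm/a
  Sd branch = 0.0175·Sd^0.57·e^(0.008·RH+0.085·T) = 0.6238 μm/a
  sum: 0.9665 + 0.6238 → r_corr = 1.59 μm/a
Convert to mass loss: 1.59 μm/a × 7.14 g/cm³ = 11.36 g·m⁻²·a⁻¹

r_corr = 11.4 g·m⁻²·a⁻¹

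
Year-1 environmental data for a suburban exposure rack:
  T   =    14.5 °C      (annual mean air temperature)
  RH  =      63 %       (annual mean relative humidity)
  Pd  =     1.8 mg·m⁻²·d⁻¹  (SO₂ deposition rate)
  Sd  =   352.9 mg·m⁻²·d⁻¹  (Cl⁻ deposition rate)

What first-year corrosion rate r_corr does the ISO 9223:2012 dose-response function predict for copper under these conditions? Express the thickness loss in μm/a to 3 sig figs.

copper: T>10 °C ⇒ hinge -0.080·(14.5−10) = -0.3600
  sulphur-dioxide contribution → 0.1772 μm/a
  chloride contribution → 0.9821 μm/a
  total first-year rate 1.159 μm/a

r_corr = 1.16 μm/a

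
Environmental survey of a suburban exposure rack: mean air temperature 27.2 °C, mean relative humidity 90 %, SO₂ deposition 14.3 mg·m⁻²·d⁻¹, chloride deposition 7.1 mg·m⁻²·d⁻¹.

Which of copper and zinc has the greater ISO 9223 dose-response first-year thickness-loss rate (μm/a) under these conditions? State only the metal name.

copper: f(T) = -0.080·(T−10) [T>10 °C] = -1.3760
  SO₂ term: 0.0053·14.3^0.26·exp(0.059·90-1.3760) = 0.541
  Cl⁻ term: 0.01025·7.1^0.27·exp(0.036·90+0.049·27.2) = 1.685
  r_corr = 0.541 + 1.685 = 2.226 μm/a
zinc: T>10 °C ⇒ hinge -0.071·(27.2−10) = -1.2212
  SO₂ term: 0.0129·14.3^0.44·exp(0.046·90-1.2212) = 0.7701
  Cl⁻ term: 0.0175·7.1^0.57·exp(0.008·90+0.085·27.2) = 1.109
  r_corr = 0.7701 + 1.109 = 1.879 μm/a
Ordering by μm/a: copper (2.23) > zinc (1.88)

copper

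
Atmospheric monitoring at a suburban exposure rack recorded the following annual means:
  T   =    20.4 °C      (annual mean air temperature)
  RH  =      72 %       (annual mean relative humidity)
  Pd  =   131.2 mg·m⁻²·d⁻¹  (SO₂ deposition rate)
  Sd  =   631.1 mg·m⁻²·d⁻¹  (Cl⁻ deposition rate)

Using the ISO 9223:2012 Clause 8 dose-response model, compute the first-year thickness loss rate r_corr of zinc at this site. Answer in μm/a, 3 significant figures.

r_corr = 8.40 μm/a

zinc: f(T) = -0.071·(T−10) [T>10 °C] = -0.7384
  SO₂ term: 0.0129·131.2^0.44·exp(0.046·72-0.7384) = 1.446
  Cl⁻ term: 0.0175·631.1^0.57·exp(0.008·72+0.085·20.4) = 6.955
  r_corr = 1.446 + 6.955 = 8.401 μm/a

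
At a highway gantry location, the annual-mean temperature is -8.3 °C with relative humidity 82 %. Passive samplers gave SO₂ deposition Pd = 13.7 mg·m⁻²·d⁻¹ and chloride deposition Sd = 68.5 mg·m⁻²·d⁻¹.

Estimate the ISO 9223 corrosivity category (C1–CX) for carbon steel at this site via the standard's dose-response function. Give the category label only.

C2

carbon steel: temperature factor f = +0.150·(-18.3) = -2.7450
  Pd branch = 1.77·Pd^0.52·e^(0.02·RH+f) = 2.287 μm/a
  Sd branch = 0.102·Sd^0.62·e^(0.033·RH+0.04·T) = 15.06 μm/a
  r_corr = 2.287 + 15.06 = 17.34 μm/a
Category bounds: 1.3…25 μm/a bracket r_corr ⇒ C2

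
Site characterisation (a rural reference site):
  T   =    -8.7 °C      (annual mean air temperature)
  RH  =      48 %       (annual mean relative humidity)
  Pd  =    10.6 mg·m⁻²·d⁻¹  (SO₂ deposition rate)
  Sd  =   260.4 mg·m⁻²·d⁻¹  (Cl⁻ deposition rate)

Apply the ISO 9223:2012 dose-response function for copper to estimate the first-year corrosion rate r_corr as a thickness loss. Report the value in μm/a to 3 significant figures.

copper: temperature factor f = +0.126·(-18.7) = -2.3562
  Pd branch = 0.0053·Pd^0.26·e^(0.059·RH+f) = 0.01576 μm/a
  Sd branch = 0.01025·Sd^0.27·e^(0.036·RH+0.049·T) = 0.1691 μm/a
  sum: 0.01576 + 0.1691 → r_corr = 0.1849 μm/a

r_corr = 0.185 μm/a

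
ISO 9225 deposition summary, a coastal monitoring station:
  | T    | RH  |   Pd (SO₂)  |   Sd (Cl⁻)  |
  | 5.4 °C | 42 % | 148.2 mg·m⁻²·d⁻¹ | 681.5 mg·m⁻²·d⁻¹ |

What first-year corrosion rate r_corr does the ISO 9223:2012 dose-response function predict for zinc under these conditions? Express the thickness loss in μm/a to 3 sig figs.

r_corr = 2.27 μm/a

zinc: f(T) = +0.038·(T−10) [T≤10 °C] = -0.1748
  SO₂ term: 0.0129·148.2^0.44·exp(0.046·42-0.1748) = 0.6744
  Cl⁻ term: 0.0175·681.5^0.57·exp(0.008·42+0.085·5.4) = 1.597
  sum: 0.6744 + 1.597 → r_corr = 2.272 μm/a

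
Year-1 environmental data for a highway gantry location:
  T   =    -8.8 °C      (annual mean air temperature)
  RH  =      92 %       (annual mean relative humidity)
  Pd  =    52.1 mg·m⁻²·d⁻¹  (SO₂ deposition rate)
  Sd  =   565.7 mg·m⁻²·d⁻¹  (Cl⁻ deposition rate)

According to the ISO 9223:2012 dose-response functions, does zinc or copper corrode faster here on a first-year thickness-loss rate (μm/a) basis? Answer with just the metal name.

zinc

zinc: f(T) = +0.038·(T−10) [T≤10 °C] = -0.7144
  sulphur-dioxide contribution → 2.476 μm/a
  chloride contribution → 0.6409 μm/a
  total first-year rate 3.116 μm/a
copper: T≤10 °C ⇒ hinge +0.126·(-8.8−10) = -2.3688
  sulphur-dioxide contribution → 0.3157 μm/a
  chloride contribution → 1.012 μm/a
  total first-year rate 1.327 μm/a
Ordering by μm/a: zinc (3.12) > copper (1.33)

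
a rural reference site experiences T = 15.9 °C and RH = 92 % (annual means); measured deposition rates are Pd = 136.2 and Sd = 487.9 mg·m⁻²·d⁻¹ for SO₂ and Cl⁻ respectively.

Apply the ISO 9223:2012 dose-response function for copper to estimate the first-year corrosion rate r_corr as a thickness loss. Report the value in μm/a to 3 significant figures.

r_corr = 5.96 μm/a

copper: temperature factor f = -0.080·(5.9) = -0.4720
  SO₂ term: 0.0053·136.2^0.26·exp(0.059·92-0.4720) = 2.701
  Cl⁻ term: 0.01025·487.9^0.27·exp(0.036·92+0.049·15.9) = 3.261
  r_corr = 2.701 + 3.261 = 5.962 μm/a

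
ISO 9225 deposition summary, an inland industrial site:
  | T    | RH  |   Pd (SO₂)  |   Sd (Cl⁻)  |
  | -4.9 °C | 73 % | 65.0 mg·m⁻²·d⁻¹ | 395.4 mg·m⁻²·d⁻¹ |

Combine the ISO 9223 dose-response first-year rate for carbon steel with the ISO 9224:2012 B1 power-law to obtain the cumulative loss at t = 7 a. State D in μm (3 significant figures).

carbon steel: temperature factor f = +0.150·(-14.9) = -2.2350
  SO₂ term: 1.77·65.0^0.52·exp(0.02·73-2.2350) = 7.147
  Sd branch = 0.102·Sd^0.62·e^(0.033·RH+0.04·T) = 38.01 μm/a
  sum: 7.147 + 38.01 → r_corr = 45.15 μm/a
ISO 9224: D(t) = r_corr · t^b with b = 0.523 (carbon steel, B1)
  D(7) = 45.15 × 7^0.523 = 45.15 × 2.767 = 124.9 μm

D(7) = 125 μm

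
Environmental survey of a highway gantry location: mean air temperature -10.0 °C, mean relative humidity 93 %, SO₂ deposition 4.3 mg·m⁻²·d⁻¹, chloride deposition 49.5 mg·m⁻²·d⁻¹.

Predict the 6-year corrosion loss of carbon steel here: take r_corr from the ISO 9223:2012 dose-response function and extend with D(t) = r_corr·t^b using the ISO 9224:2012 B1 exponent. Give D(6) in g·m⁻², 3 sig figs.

carbon steel: temperature factor f = +0.150·(-20.0) = -3.0000
  Pd branch = 1.77·Pd^0.52·e^(0.02·RH+f) = 1.209 μm/a
  Sd branch = 0.102·Sd^0.62·e^(0.033·RH+0.04·T) = 16.53 μm/a
  sum: 1.209 + 16.53 → r_corr = 17.74 μm/a
Power-law: D(6) = r_corr · 6^0.523
  D(6) = 17.74 × 6^0.523 = 17.74 × 2.553 = 45.29 μm
  Mass loss = 45.29 μm × 7.85 g/cm³ = 355.5 g·m⁻²

D(6) = 356 g·m⁻²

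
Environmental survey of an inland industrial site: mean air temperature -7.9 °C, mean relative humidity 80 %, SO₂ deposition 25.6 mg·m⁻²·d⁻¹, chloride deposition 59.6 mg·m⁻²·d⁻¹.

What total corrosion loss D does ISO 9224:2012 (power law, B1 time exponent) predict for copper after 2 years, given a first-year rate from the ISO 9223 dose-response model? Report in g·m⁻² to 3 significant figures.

copper: temperature factor f = +0.126·(-17.9) = -2.2554
  Pd branch = 0.0053·Pd^0.26·e^(0.059·RH+f) = 0.1448 μm/a
  Sd branch = 0.01025·Sd^0.27·e^(0.036·RH+0.049·T) = 0.3738 μm/a
  r_corr = 0.1448 + 0.3738 = 0.5187 μm/a
ISO 9224: D(t) = r_corr · t^b with b = 0.667 (copper, B1)
  D(2) = 0.5187 × 2^0.667 = 0.5187 × 1.588 = 0.8235 μm
  Mass loss = 0.8235 μm × 8.96 g/cm³ = 7.379 g·m⁻²

D(2) = 7.38 g·m⁻²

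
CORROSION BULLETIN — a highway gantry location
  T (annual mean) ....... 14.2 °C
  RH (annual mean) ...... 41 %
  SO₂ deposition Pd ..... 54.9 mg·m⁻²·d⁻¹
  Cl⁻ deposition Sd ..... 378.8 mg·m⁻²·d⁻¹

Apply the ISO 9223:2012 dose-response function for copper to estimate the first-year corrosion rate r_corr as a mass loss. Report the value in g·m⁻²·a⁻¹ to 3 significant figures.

copper: T>10 °C ⇒ hinge -0.080·(14.2−10) = -0.3360
  sulphur-dioxide contribution → 0.1206 μm/a
  chloride contribution → 0.4468 μm/a
  ⇒ r_corr(copper) = 0.5673 μm/a
Convert to mass loss: 0.5673 μm/a × 8.96 g/cm³ = 5.083 g·m⁻²·a⁻¹

r_corr = 5.08 g·m⁻²·a⁻¹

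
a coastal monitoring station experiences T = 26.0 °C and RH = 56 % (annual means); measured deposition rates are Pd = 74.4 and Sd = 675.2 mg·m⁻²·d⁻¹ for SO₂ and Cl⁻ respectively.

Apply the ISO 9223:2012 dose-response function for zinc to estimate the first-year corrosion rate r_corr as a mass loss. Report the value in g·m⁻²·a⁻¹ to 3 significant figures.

r_corr = 75.7 g·m⁻²·a⁻¹

zinc: temperature factor f = -0.071·(16.0) = -1.1360
  Pd branch = 0.0129·Pd^0.44·e^(0.046·RH+f) = 0.3626 μm/a
  Cl⁻ term: 0.0175·675.2^0.57·exp(0.008·56+0.085·26.0) = 10.24
  r_corr = 0.3626 + 10.24 = 10.6 μm/a
Convert to mass loss: 10.6 μm/a × 7.14 g/cm³ = 75.68 g·m⁻²·a⁻¹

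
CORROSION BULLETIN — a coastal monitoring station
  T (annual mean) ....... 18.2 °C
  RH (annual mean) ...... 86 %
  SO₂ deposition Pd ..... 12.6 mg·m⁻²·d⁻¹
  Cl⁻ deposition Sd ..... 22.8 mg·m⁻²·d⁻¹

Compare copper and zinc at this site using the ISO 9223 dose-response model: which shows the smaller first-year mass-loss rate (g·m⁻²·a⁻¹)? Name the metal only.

zinc

copper: f(T) = -0.080·(T−10) [T>10 °C] = -0.6560
  sulphur-dioxide contribution → 0.8493 μm/a
  chloride contribution → 1.286 μm/a
  ⇒ r_corr(copper) = 2.135 μm/a
  mass loss = 2.135 μm/a × 8.96 g/cm³ = 19.13 g·m⁻²·a⁻¹
zinc: f(T) = -0.071·(T−10) [T>10 °C] = -0.5822
  sulphur-dioxide contribution → 1.148 μm/a
  chloride contribution → 0.9721 μm/a
  total first-year rate 2.12 μm/a
  mass loss = 2.12 μm/a × 7.14 g/cm³ = 15.14 g·m⁻²·a⁻¹
Ordering by g·m⁻²·a⁻¹: copper (19.1) > zinc (15.1)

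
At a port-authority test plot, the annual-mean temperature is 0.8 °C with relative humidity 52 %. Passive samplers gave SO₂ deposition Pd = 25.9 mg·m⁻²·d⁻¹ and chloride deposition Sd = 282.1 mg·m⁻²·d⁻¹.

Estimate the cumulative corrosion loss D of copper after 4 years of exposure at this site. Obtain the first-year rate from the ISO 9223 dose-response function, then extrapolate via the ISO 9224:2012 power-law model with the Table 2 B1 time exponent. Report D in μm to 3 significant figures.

copper: T≤10 °C ⇒ hinge +0.126·(0.8−10) = -1.1592
  SO₂ term: 0.0053·25.9^0.26·exp(0.059·52-1.1592) = 0.08331
  Cl⁻ term: 0.01025·282.1^0.27·exp(0.036·52+0.049·0.8) = 0.3179
  sum: 0.08331 + 0.3179 → r_corr = 0.4013 μm/a
ISO 9224: D(t) = r_corr · t^b with b = 0.667 (copper, B1)
  D(4) = 0.4013 × 4^0.667 = 0.4013 × 2.521 = 1.012 μm

D(4) = 1.01 μm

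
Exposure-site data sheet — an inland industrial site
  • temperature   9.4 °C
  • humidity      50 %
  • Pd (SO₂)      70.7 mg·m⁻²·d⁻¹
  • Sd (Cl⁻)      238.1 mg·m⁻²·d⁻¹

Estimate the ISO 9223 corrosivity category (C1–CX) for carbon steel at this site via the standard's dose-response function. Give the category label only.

C4

carbon steel: T≤10 °C ⇒ hinge +0.150·(9.4−10) = -0.0900
  sulphur-dioxide contribution → 40.26 μm/a
  chloride contribution → 23.02 μm/a
  total first-year rate 63.28 μm/a
Category bounds: 50…80 μm/a bracket r_corr ⇒ C4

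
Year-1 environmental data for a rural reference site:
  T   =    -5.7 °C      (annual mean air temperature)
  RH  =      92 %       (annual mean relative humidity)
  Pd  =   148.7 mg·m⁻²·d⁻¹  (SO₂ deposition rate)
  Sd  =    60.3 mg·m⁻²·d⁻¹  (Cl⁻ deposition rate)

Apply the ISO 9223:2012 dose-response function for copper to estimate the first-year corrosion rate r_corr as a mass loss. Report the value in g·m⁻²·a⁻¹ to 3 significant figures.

copper: T≤10 °C ⇒ hinge +0.126·(-5.7−10) = -1.9782
  SO₂ term: 0.0053·148.7^0.26·exp(0.059·92-1.9782) = 0.6128
  Cl⁻ term: 0.01025·60.3^0.27·exp(0.036·92+0.049·-5.7) = 0.6434
  sum: 0.6128 + 0.6434 → r_corr = 1.256 μm/a
Convert to mass loss: 1.256 μm/a × 8.96 g/cm³ = 11.26 g·m⁻²·a⁻¹

r_corr = 11.3 g·m⁻²·a⁻¹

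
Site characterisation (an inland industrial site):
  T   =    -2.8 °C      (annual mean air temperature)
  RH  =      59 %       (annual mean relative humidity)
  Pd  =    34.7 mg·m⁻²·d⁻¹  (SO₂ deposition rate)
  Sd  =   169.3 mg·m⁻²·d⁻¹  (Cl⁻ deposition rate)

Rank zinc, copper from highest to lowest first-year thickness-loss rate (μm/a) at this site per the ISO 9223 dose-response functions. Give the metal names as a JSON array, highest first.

zinc: f(T) = +0.038·(T−10) [T≤10 °C] = -0.4864
  Pd branch = 0.0129·Pd^0.44·e^(0.046·RH+f) = 0.5699 μm/a
  Cl⁻ term: 0.0175·169.3^0.57·exp(0.008·59+0.085·-2.8) = 0.4121
  sum: 0.5699 + 0.4121 → r_corr = 0.982 μm/a
copper: T≤10 °C ⇒ hinge +0.126·(-2.8−10) = -1.6128
  SO₂ term: 0.0053·34.7^0.26·exp(0.059·59-1.6128) = 0.08632
  Cl⁻ term: 0.01025·169.3^0.27·exp(0.036·59+0.049·-2.8) = 0.2988
  r_corr = 0.08632 + 0.2988 = 0.3851 μm/a
Ordering by μm/a: zinc (0.982) > copper (0.385)

["zinc", "copper"]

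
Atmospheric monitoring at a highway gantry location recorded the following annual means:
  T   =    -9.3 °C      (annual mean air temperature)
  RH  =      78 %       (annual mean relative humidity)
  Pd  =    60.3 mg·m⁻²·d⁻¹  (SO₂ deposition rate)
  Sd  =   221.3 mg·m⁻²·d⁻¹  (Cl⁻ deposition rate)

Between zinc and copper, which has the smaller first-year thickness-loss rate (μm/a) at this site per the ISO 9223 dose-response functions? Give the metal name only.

copper

zinc: T≤10 °C ⇒ hinge +0.038·(-9.3−10) = -0.7334
  Pd branch = 0.0129·Pd^0.44·e^(0.046·RH+f) = 1.36 μm/a
  Sd branch = 0.0175·Sd^0.57·e^(0.008·RH+0.085·T) = 0.3216 μm/a
  sum: 1.36 + 0.3216 → r_corr = 1.682 μm/a
copper: f(T) = +0.126·(T−10) [T≤10 °C] = -2.4318
  SO₂ term: 0.0053·60.3^0.26·exp(0.059·78-2.4318) = 0.1348
  Sd branch = 0.01025·Sd^0.27·e^(0.036·RH+0.049·T) = 0.4629 μm/a
  sum: 0.1348 + 0.4629 → r_corr = 0.5977 μm/a
Ordering by μm/a: zinc (1.68) > copper (0.598)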